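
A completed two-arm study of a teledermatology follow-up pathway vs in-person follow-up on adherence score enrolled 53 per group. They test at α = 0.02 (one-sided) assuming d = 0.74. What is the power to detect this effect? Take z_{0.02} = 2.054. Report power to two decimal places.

For two equal groups, power = Φ(d·√(n/2) − z_{α}).
d·√(n/2) = 0.74 × √(53/2) = 0.74 × 5.148 = 3.809.
z_β = 3.809 − 2.054 = 1.755.
Power = Φ(1.755) = 0.960.

power ≈ 0.96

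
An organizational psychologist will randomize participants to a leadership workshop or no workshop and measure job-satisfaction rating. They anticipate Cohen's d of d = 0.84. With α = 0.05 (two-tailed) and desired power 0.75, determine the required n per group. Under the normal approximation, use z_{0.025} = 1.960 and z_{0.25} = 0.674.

n = 20 per group

For two independent groups with equal n: n = 2·((z_{α/2} + z_β) / d)².
z_{α/2} + z_β = 1.960 + 0.674 = 2.634.
n = 2 × (2.634 / 0.84)² = 2 × 3.136² = 2 × 9.83 = 19.7.
Round up to the next whole participant.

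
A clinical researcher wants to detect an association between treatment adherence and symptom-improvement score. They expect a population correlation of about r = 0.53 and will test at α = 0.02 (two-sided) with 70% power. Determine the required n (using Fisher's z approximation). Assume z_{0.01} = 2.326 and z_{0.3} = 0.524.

n = 27

Fisher's z: C = ½·ln((1+r)/(1−r)) = ½·ln(3.2553) = 0.5901.
n = ((z_{α/2} + z_β)/C)² + 3.
(2.326 + 0.524) / 0.5901 = 2.850 / 0.5901 = 4.830.
n = 4.830² + 3 = 23.33 + 3 = 26.3.
Round up.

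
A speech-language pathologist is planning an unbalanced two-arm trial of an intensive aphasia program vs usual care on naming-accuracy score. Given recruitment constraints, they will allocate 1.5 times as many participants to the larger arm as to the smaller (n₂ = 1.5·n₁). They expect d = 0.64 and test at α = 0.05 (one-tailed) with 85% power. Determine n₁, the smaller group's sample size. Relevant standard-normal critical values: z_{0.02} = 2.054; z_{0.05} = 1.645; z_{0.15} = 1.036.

n₁ = 30

With allocation ratio k = n₂/n₁ = 1.5, Var(x̄₁−x̄₂) = σ²(1/n₁ + 1/(k·n₁)) = σ²·(k+1)/(k·n₁).
So n₁ = (1 + 1/k)·((z_{α} + z_β)/d)² = 1.667 × (2.681/0.64)².
n₁ = 1.667 × 17.55 = 29.2.
Round up: n₁ = 30, giving n₂ = 1.5 × 30 = 45.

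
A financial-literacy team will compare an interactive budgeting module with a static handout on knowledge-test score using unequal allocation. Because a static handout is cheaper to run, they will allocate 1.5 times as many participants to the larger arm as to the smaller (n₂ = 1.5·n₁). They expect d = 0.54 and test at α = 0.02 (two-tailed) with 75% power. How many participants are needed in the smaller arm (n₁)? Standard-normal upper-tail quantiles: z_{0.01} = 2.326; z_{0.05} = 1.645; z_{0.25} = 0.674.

With allocation ratio k = n₂/n₁ = 1.5, Var(x̄₁−x̄₂) = σ²(1/n₁ + 1/(k·n₁)) = σ²·(k+1)/(k·n₁).
So n₁ = (1 + 1/k)·((z_{α/2} + z_β)/d)² = 1.667 × (3.000/0.54)².
n₁ = 1.667 × 30.86 = 51.4.
Round up: n₁ = 52, giving n₂ = 1.5 × 52 = 78.

n₁ = 52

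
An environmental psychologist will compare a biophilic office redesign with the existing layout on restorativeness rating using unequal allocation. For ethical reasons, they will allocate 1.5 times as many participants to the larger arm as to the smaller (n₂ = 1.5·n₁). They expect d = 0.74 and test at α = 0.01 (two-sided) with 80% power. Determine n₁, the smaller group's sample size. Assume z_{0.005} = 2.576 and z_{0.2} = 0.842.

With allocation ratio k = n₂/n₁ = 1.5, Var(x̄₁−x̄₂) = σ²(1/n₁ + 1/(k·n₁)) = σ²·(k+1)/(k·n₁).
So n₁ = (1 + 1/k)·((z_{α/2} + z_β)/d)² = 1.667 × (3.418/0.74)².
n₁ = 1.667 × 21.33 = 35.6.
Round up: n₁ = 36, giving n₂ = 1.5 × 36 = 54.

n₁ = 36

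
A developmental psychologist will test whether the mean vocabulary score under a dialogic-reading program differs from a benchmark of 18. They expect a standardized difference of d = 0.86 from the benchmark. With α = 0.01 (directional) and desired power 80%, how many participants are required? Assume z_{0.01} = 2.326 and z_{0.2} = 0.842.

n = 14

For a one-sample test: n = ((z_{α} + z_β) / d)².
z_{α} + z_β = 2.326 + 0.842 = 3.168.
n = (3.168 / 0.86)² = 3.684² = 13.57.
Round up.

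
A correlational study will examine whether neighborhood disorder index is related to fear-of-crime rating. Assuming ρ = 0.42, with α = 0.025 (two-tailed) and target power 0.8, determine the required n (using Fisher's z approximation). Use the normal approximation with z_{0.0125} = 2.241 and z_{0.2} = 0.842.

n = 51

Fisher's z: C = ½·ln((1+r)/(1−r)) = ½·ln(2.4483) = 0.4477.
n = ((z_{α/2} + z_β)/C)² + 3.
(2.241 + 0.842) / 0.4477 = 3.083 / 0.4477 = 6.886.
n = 6.886² + 3 = 47.42 + 3 = 50.4.
Round up.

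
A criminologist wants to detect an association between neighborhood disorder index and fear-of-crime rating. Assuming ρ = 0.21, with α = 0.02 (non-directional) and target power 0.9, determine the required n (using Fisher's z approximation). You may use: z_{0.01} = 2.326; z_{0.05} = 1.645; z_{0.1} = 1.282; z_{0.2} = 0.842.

n = 290

Fisher's z: C = ½·ln((1+r)/(1−r)) = ½·ln(1.5316) = 0.2132.
n = ((z_{α/2} + z_β)/C)² + 3.
(2.326 + 1.282) / 0.2132 = 3.608 / 0.2132 = 16.923.
n = 16.923² + 3 = 286.39 + 3 = 289.4.
Round up.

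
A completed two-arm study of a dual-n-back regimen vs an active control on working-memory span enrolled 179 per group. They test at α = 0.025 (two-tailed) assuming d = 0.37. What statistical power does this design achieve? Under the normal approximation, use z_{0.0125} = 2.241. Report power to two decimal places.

For two equal groups, power = Φ(d·√(n/2) − z_{α/2}).
d·√(n/2) = 0.37 × √(179/2) = 0.37 × 9.460 = 3.500.
z_β = 3.500 − 2.241 = 1.259.
Power = Φ(1.259) = 0.896.

power ≈ 0.90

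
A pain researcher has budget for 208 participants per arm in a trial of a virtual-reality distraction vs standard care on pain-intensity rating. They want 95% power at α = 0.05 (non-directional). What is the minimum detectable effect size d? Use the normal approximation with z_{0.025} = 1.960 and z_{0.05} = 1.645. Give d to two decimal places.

d_min ≈ 0.35

For two independent groups of n = 208 each: d_min = (z_{α/2} + z_β)·√(2/n).
z-sum = 1.960 + 1.645 = 3.605.
d_min = 3.605 × √(2/208) = 3.605 × 0.0981 = 0.353.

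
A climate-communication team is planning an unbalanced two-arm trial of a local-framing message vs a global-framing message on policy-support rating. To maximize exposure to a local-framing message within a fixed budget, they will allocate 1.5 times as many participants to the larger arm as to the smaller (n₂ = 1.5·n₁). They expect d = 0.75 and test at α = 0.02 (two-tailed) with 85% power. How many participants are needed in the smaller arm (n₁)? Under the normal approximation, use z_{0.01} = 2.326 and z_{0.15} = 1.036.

With allocation ratio k = n₂/n₁ = 1.5, Var(x̄₁−x̄₂) = σ²(1/n₁ + 1/(k·n₁)) = σ²·(k+1)/(k·n₁).
So n₁ = (1 + 1/k)·((z_{α/2} + z_β)/d)² = 1.667 × (3.362/0.75)².
n₁ = 1.667 × 20.09 = 33.5.
Round up: n₁ = 34, giving n₂ = 1.5 × 34 = 51.

n₁ = 34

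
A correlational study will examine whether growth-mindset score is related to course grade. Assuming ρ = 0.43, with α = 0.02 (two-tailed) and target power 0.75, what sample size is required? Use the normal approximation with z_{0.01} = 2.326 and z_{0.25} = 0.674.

Fisher's z: C = ½·ln((1+r)/(1−r)) = ½·ln(2.5088) = 0.4599.
n = ((z_{α/2} + z_β)/C)² + 3.
(2.326 + 0.674) / 0.4599 = 3.000 / 0.4599 = 6.523.
n = 6.523² + 3 = 42.55 + 3 = 45.6.
Round up.

n = 46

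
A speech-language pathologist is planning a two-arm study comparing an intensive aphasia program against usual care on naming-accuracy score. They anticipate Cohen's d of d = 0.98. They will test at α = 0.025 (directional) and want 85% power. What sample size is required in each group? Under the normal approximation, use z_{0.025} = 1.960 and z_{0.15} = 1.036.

For two independent groups with equal n: n = 2·((z_{α} + z_β) / d)².
z_{α} + z_β = 1.960 + 1.036 = 2.996.
n = 2 × (2.996 / 0.98)² = 2 × 3.057² = 2 × 9.35 = 18.7.
Round up to the next whole participant.

n = 19 per group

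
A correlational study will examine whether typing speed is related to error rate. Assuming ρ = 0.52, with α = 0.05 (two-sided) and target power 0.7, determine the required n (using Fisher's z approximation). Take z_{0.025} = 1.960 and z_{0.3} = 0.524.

n = 22

Fisher's z: C = ½·ln((1+r)/(1−r)) = ½·ln(3.1667) = 0.5763.
n = ((z_{α/2} + z_β)/C)² + 3.
(1.960 + 0.524) / 0.5763 = 2.484 / 0.5763 = 4.310.
n = 4.310² + 3 = 18.58 + 3 = 21.6.
Round up.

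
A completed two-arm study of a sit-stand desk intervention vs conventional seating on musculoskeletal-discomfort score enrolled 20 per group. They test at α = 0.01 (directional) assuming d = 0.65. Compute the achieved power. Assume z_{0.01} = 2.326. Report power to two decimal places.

For two equal groups, power = Φ(d·√(n/2) − z_{α}).
d·√(n/2) = 0.65 × √(20/2) = 0.65 × 3.162 = 2.055.
z_β = 2.055 − 2.326 = -0.271.
Power = Φ(-0.271) = 0.393.

power ≈ 0.39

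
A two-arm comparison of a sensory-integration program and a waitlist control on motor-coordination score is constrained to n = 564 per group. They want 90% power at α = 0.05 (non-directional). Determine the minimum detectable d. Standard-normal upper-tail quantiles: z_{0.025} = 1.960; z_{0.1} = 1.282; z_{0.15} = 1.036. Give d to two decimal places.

d_min ≈ 0.19

For two independent groups of n = 564 each: d_min = (z_{α/2} + z_β)·√(2/n).
z-sum = 1.960 + 1.282 = 3.242.
d_min = 3.242 × √(2/564) = 3.242 × 0.0595 = 0.193.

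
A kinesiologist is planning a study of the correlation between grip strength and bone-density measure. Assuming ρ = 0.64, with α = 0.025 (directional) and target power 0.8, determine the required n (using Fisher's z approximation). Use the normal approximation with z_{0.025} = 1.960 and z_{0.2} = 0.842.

Fisher's z: C = ½·ln((1+r)/(1−r)) = ½·ln(4.5556) = 0.7582.
n = ((z_{α} + z_β)/C)² + 3.
(1.960 + 0.842) / 0.7582 = 2.802 / 0.7582 = 3.696.
n = 3.696² + 3 = 13.66 + 3 = 16.7.
Round up.

n = 17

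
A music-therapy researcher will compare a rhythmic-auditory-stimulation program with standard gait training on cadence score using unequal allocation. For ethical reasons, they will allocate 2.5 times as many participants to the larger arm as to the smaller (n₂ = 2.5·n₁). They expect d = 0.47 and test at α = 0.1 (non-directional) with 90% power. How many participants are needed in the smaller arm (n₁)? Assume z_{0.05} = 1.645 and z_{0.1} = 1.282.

n₁ = 55

With allocation ratio k = n₂/n₁ = 2.5, Var(x̄₁−x̄₂) = σ²(1/n₁ + 1/(k·n₁)) = σ²·(k+1)/(k·n₁).
So n₁ = (1 + 1/k)·((z_{α/2} + z_β)/d)² = 1.400 × (2.927/0.47)².
n₁ = 1.400 × 38.78 = 54.3.
Round up: n₁ = 55, giving n₂ = ⌈2.5 × 55⌉ = ⌈137.5⌉ = 138.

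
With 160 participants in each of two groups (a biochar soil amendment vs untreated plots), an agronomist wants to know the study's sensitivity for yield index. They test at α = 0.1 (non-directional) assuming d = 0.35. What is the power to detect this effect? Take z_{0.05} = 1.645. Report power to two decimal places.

power ≈ 0.93

For two equal groups, power = Φ(d·√(n/2) − z_{α/2}).
d·√(n/2) = 0.35 × √(160/2) = 0.35 × 8.944 = 3.130.
z_β = 3.130 − 1.645 = 1.485.
Power = Φ(1.485) = 0.931.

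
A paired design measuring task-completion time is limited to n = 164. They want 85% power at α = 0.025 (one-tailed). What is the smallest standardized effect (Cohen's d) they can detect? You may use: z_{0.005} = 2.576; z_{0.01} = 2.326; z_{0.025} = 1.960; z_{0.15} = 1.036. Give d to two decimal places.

For a single sample (or paired design) of n = 164: d_min = (z_{α} + z_β)/√n.
z-sum = 1.960 + 1.036 = 2.996.
d_min = 2.996 / √164 = 2.996 / 12.806 = 0.234.

d_min ≈ 0.23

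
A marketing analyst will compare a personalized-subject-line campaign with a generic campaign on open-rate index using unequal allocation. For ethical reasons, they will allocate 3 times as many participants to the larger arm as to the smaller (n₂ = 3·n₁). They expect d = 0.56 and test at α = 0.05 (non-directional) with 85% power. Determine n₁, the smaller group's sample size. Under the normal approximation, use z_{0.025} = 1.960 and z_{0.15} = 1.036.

n₁ = 39

With allocation ratio k = n₂/n₁ = 3, Var(x̄₁−x̄₂) = σ²(1/n₁ + 1/(k·n₁)) = σ²·(k+1)/(k·n₁).
So n₁ = (1 + 1/k)·((z_{α/2} + z_β)/d)² = 1.333 × (2.996/0.56)².
n₁ = 1.333 × 28.62 = 38.2.
Round up: n₁ = 39, giving n₂ = 3 × 39 = 117.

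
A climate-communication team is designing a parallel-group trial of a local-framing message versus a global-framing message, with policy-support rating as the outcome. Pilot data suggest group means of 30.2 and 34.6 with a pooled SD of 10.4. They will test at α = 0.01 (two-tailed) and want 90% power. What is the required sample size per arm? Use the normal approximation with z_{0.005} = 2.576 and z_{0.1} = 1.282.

Cohen's d = |M₁ − M₂| / SD_pooled = |30.2 − 34.6| / 10.4 = 4.4 / 10.4 = 0.423.
For two independent groups with equal n: n = 2·((z_{α/2} + z_β) / d)².
z_{α/2} + z_β = 2.576 + 1.282 = 3.858.
n = 2 × (3.858 / 0.423)² = 2 × 9.121² = 2 × 83.18 = 166.4.
Round up to the next whole participant.

n = 167 per group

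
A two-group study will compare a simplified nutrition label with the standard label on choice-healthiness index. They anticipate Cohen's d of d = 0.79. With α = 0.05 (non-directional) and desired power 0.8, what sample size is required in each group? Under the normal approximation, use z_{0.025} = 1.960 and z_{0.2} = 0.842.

n = 26 per group

For two independent groups with equal n: n = 2·((z_{α/2} + z_β) / d)².
z_{α/2} + z_β = 1.960 + 0.842 = 2.802.
n = 2 × (2.802 / 0.79)² = 2 × 3.547² = 2 × 12.58 = 25.2.
Round up to the next whole participant.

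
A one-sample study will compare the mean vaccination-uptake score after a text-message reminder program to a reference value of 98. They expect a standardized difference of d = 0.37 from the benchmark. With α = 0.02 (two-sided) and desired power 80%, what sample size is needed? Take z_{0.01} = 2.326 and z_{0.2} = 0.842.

n = 74

For a one-sample test: n = ((z_{α/2} + z_β) / d)².
z_{α/2} + z_β = 2.326 + 0.842 = 3.168.
n = (3.168 / 0.37)² = 8.562² = 73.31.
Round up.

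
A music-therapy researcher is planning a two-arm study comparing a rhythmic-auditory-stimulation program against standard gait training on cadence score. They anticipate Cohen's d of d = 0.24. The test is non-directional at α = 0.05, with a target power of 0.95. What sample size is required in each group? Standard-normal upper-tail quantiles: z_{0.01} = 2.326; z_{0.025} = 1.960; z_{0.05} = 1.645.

For two independent groups with equal n: n = 2·((z_{α/2} + z_β) / d)².
z_{α/2} + z_β = 1.960 + 1.645 = 3.605.
n = 2 × (3.605 / 0.24)² = 2 × 15.021² = 2 × 225.63 = 451.3.
Round up to the next whole participant.

n = 452 per group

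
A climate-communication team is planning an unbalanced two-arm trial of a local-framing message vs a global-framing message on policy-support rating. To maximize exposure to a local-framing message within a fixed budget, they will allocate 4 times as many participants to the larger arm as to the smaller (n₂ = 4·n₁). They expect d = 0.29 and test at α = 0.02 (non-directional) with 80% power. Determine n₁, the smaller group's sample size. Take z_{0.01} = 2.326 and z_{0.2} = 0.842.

n₁ = 150

With allocation ratio k = n₂/n₁ = 4, Var(x̄₁−x̄₂) = σ²(1/n₁ + 1/(k·n₁)) = σ²·(k+1)/(k·n₁).
So n₁ = (1 + 1/k)·((z_{α/2} + z_β)/d)² = 1.250 × (3.168/0.29)².
n₁ = 1.250 × 119.34 = 149.2.
Round up: n₁ = 150, giving n₂ = 4 × 150 = 600.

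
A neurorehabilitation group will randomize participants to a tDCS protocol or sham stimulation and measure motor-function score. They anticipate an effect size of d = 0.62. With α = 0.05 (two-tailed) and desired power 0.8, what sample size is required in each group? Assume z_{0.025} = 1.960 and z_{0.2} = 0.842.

For two independent groups with equal n: n = 2·((z_{α/2} + z_β) / d)².
z_{α/2} + z_β = 1.960 + 0.842 = 2.802.
n = 2 × (2.802 / 0.62)² = 2 × 4.519² = 2 × 20.42 = 40.8.
Round up to the next whole participant.

n = 41 per group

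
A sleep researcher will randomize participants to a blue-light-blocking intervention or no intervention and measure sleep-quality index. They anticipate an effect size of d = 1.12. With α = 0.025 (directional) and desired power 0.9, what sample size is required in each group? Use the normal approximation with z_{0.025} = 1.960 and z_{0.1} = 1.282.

n = 17 per group

For two independent groups with equal n: n = 2·((z_{α} + z_β) / d)².
z_{α} + z_β = 1.960 + 1.282 = 3.242.
n = 2 × (3.242 / 1.12)² = 2 × 2.895² = 2 × 8.38 = 16.8.
Round up to the next whole participant.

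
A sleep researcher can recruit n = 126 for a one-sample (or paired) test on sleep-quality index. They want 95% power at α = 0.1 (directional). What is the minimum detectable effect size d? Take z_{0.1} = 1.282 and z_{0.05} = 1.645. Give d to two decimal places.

For a single sample (or paired design) of n = 126: d_min = (z_{α} + z_β)/√n.
z-sum = 1.282 + 1.645 = 2.927.
d_min = 2.927 / √126 = 2.927 / 11.225 = 0.261.

d_min ≈ 0.26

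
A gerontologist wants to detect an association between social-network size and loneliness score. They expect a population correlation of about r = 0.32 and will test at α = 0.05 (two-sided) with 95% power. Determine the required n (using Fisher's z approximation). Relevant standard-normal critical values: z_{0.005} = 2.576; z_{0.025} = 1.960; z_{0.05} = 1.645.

n = 122

Fisher's z: C = ½·ln((1+r)/(1−r)) = ½·ln(1.9412) = 0.3316.
n = ((z_{α/2} + z_β)/C)² + 3.
(1.960 + 1.645) / 0.3316 = 3.605 / 0.3316 = 10.872.
n = 10.872² + 3 = 118.19 + 3 = 121.2.
Round up.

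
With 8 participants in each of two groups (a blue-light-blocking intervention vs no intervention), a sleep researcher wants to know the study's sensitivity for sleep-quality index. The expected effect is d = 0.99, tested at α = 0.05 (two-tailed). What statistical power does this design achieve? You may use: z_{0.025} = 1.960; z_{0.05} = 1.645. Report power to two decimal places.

power ≈ 0.51

For two equal groups, power = Φ(d·√(n/2) − z_{α/2}).
d·√(n/2) = 0.99 × √(8/2) = 0.99 × 2.000 = 1.980.
z_β = 1.980 − 1.960 = 0.020.
Power = Φ(0.020) = 0.508.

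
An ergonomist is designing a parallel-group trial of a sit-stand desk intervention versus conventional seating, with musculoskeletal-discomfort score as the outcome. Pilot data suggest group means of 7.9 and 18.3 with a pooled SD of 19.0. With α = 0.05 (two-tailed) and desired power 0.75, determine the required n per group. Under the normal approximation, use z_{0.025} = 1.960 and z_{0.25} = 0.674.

n = 47 per group

Cohen's d = |M₁ − M₂| / SD_pooled = |7.9 − 18.3| / 19.0 = 10.4 / 19.0 = 0.547.
For two independent groups with equal n: n = 2·((z_{α/2} + z_β) / d)².
z_{α/2} + z_β = 1.960 + 0.674 = 2.634.
n = 2 × (2.634 / 0.547)² = 2 × 4.815² = 2 × 23.19 = 46.4.
Round up to the next whole participant.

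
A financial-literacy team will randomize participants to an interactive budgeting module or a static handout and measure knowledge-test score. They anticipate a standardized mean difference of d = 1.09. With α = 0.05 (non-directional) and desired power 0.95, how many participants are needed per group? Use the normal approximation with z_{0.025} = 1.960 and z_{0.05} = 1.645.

n = 22 per group

For two independent groups with equal n: n = 2·((z_{α/2} + z_β) / d)².
z_{α/2} + z_β = 1.960 + 1.645 = 3.605.
n = 2 × (3.605 / 1.09)² = 2 × 3.307² = 2 × 10.94 = 21.9.
Round up to the next whole participant.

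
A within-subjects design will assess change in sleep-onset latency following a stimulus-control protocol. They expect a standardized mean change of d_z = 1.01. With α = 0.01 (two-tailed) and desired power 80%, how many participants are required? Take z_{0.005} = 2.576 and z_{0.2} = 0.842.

For a paired (one-sample on differences) test: n = ((z_{α/2} + z_β) / d)².
z_{α/2} + z_β = 2.576 + 0.842 = 3.418.
n = (3.418 / 1.01)² = 3.384² = 11.45.
Round up.

n = 12 pairs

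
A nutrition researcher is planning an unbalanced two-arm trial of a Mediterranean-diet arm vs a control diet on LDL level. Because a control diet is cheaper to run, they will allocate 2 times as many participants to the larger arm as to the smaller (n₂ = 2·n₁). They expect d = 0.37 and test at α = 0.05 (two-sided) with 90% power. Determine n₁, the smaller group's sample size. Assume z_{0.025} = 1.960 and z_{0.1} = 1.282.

With allocation ratio k = n₂/n₁ = 2, Var(x̄₁−x̄₂) = σ²(1/n₁ + 1/(k·n₁)) = σ²·(k+1)/(k·n₁).
So n₁ = (1 + 1/k)·((z_{α/2} + z_β)/d)² = 1.500 × (3.242/0.37)².
n₁ = 1.500 × 76.78 = 115.2.
Round up: n₁ = 116, giving n₂ = 2 × 116 = 232.

n₁ = 116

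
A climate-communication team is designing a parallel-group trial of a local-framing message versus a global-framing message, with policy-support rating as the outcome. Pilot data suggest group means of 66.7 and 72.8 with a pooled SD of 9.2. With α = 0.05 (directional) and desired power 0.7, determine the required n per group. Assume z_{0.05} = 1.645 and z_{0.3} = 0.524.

n = 22 per group

Cohen's d = |M₁ − M₂| / SD_pooled = |66.7 − 72.8| / 9.2 = 6.1 / 9.2 = 0.663.
For two independent groups with equal n: n = 2·((z_{α} + z_β) / d)².
z_{α} + z_β = 1.645 + 0.524 = 2.169.
n = 2 × (2.169 / 0.663)² = 2 × 3.271² = 2 × 10.70 = 21.4.
Round up to the next whole participant.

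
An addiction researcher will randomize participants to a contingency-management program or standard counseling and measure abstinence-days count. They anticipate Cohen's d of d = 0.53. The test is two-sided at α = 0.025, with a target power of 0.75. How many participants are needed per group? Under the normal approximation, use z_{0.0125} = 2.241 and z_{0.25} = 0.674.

n = 61 per group

For two independent groups with equal n: n = 2·((z_{α/2} + z_β) / d)².
z_{α/2} + z_β = 2.241 + 0.674 = 2.915.
n = 2 × (2.915 / 0.53)² = 2 × 5.500² = 2 × 30.25 = 60.5.
Round up to the next whole participant.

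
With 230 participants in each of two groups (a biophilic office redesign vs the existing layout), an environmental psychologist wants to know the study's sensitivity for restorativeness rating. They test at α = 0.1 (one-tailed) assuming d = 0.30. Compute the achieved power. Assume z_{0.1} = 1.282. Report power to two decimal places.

For two equal groups, power = Φ(d·√(n/2) − z_{α}).
d·√(n/2) = 0.30 × √(230/2) = 0.30 × 10.724 = 3.217.
z_β = 3.217 − 1.282 = 1.935.
Power = Φ(1.935) = 0.974.

power ≈ 0.97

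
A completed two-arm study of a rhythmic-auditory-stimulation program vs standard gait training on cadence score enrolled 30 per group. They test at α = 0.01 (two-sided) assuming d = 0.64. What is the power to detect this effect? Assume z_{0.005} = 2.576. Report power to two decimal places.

For two equal groups, power = Φ(d·√(n/2) − z_{α/2}).
d·√(n/2) = 0.64 × √(30/2) = 0.64 × 3.873 = 2.479.
z_β = 2.479 − 2.576 = -0.097.
Power = Φ(-0.097) = 0.461.

power ≈ 0.46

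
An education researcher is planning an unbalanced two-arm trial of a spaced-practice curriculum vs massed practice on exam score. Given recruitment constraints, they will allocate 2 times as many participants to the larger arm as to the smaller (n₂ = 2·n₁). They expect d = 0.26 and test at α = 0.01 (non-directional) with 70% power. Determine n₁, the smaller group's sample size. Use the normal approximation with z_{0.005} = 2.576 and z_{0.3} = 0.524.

n₁ = 214

With allocation ratio k = n₂/n₁ = 2, Var(x̄₁−x̄₂) = σ²(1/n₁ + 1/(k·n₁)) = σ²·(k+1)/(k·n₁).
So n₁ = (1 + 1/k)·((z_{α/2} + z_β)/d)² = 1.500 × (3.100/0.26)².
n₁ = 1.500 × 142.16 = 213.2.
Round up: n₁ = 214, giving n₂ = 2 × 214 = 428.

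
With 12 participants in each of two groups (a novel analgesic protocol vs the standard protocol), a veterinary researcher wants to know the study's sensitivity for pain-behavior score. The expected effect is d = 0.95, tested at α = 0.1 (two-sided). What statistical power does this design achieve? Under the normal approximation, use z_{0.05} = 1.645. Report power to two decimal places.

For two equal groups, power = Φ(d·√(n/2) − z_{α/2}).
d·√(n/2) = 0.95 × √(12/2) = 0.95 × 2.449 = 2.327.
z_β = 2.327 − 1.645 = 0.682.
Power = Φ(0.682) = 0.752.

power ≈ 0.75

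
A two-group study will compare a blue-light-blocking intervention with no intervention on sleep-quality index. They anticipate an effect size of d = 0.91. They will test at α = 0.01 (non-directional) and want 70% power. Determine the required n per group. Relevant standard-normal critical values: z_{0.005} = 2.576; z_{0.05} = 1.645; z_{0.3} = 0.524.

For two independent groups with equal n: n = 2·((z_{α/2} + z_β) / d)².
z_{α/2} + z_β = 2.576 + 0.524 = 3.100.
n = 2 × (3.100 / 0.91)² = 2 × 3.407² = 2 × 11.60 = 23.2.
Round up to the next whole participant.

n = 24 per group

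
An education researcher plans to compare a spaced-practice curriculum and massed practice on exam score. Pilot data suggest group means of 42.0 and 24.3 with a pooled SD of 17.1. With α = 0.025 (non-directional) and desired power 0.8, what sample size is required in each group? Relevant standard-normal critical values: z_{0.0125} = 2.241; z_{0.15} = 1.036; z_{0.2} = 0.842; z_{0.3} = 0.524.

n = 18 per group

Cohen's d = |M₁ − M₂| / SD_pooled = |42.0 − 24.3| / 17.1 = 17.7 / 17.1 = 1.035.
For two independent groups with equal n: n = 2·((z_{α/2} + z_β) / d)².
z_{α/2} + z_β = 2.241 + 0.842 = 3.083.
n = 2 × (3.083 / 1.035)² = 2 × 2.979² = 2 × 8.87 = 17.7.
Round up to the next whole participant.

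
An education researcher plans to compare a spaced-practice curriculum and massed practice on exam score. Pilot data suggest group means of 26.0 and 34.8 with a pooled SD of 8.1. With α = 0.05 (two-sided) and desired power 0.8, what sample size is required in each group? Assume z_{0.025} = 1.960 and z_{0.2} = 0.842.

Cohen's d = |M₁ − M₂| / SD_pooled = |26.0 − 34.8| / 8.1 = 8.8 / 8.1 = 1.086.
For two independent groups with equal n: n = 2·((z_{α/2} + z_β) / d)².
z_{α/2} + z_β = 1.960 + 0.842 = 2.802.
n = 2 × (2.802 / 1.086)² = 2 × 2.580² = 2 × 6.66 = 13.3.
Round up to the next whole participant.

n = 14 per group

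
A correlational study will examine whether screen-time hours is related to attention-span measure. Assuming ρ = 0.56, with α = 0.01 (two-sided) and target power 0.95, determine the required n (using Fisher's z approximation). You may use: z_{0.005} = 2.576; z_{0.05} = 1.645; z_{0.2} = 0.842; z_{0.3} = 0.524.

n = 48

Fisher's z: C = ½·ln((1+r)/(1−r)) = ½·ln(3.5455) = 0.6328.
n = ((z_{α/2} + z_β)/C)² + 3.
(2.576 + 1.645) / 0.6328 = 4.221 / 0.6328 = 6.670.
n = 6.670² + 3 = 44.49 + 3 = 47.5.
Round up.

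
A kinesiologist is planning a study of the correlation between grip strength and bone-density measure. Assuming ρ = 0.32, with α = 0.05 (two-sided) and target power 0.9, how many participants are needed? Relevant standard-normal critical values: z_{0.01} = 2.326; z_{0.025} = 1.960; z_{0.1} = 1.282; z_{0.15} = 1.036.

Fisher's z: C = ½·ln((1+r)/(1−r)) = ½·ln(1.9412) = 0.3316.
n = ((z_{α/2} + z_β)/C)² + 3.
(1.960 + 1.282) / 0.3316 = 3.242 / 0.3316 = 9.777.
n = 9.777² + 3 = 95.59 + 3 = 98.6.
Round up.

n = 99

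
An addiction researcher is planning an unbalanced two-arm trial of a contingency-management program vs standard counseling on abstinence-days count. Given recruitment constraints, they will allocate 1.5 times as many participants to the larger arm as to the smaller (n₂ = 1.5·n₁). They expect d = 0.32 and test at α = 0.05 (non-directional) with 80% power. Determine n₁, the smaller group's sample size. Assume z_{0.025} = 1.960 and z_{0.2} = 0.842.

n₁ = 128

With allocation ratio k = n₂/n₁ = 1.5, Var(x̄₁−x̄₂) = σ²(1/n₁ + 1/(k·n₁)) = σ²·(k+1)/(k·n₁).
So n₁ = (1 + 1/k)·((z_{α/2} + z_β)/d)² = 1.667 × (2.802/0.32)².
n₁ = 1.667 × 76.67 = 127.8.
Round up: n₁ = 128, giving n₂ = 1.5 × 128 = 192.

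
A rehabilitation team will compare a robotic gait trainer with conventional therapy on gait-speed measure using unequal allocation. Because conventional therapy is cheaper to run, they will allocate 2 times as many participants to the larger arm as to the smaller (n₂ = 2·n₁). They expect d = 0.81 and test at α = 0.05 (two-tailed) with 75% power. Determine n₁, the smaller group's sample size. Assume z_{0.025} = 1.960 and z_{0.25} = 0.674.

With allocation ratio k = n₂/n₁ = 2, Var(x̄₁−x̄₂) = σ²(1/n₁ + 1/(k·n₁)) = σ²·(k+1)/(k·n₁).
So n₁ = (1 + 1/k)·((z_{α/2} + z_β)/d)² = 1.500 × (2.634/0.81)².
n₁ = 1.500 × 10.57 = 15.9.
Round up: n₁ = 16, giving n₂ = 2 × 16 = 32.

n₁ = 16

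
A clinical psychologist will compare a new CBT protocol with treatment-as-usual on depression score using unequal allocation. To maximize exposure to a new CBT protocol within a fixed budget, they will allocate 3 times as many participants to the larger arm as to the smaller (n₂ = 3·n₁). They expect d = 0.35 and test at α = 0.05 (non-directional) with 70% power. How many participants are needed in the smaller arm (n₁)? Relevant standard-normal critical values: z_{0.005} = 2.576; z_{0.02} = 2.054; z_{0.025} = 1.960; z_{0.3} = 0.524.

With allocation ratio k = n₂/n₁ = 3, Var(x̄₁−x̄₂) = σ²(1/n₁ + 1/(k·n₁)) = σ²·(k+1)/(k·n₁).
So n₁ = (1 + 1/k)·((z_{α/2} + z_β)/d)² = 1.333 × (2.484/0.35)².
n₁ = 1.333 × 50.37 = 67.2.
Round up: n₁ = 68, giving n₂ = 3 × 68 = 204.

n₁ = 68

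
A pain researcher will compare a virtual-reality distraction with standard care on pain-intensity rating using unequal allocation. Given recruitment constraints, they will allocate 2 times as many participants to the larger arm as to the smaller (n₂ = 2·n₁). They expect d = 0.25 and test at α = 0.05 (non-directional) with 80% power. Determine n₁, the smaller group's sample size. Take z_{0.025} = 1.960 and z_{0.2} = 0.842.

n₁ = 189

With allocation ratio k = n₂/n₁ = 2, Var(x̄₁−x̄₂) = σ²(1/n₁ + 1/(k·n₁)) = σ²·(k+1)/(k·n₁).
So n₁ = (1 + 1/k)·((z_{α/2} + z_β)/d)² = 1.500 × (2.802/0.25)².
n₁ = 1.500 × 125.62 = 188.4.
Round up: n₁ = 189, giving n₂ = 2 × 189 = 378.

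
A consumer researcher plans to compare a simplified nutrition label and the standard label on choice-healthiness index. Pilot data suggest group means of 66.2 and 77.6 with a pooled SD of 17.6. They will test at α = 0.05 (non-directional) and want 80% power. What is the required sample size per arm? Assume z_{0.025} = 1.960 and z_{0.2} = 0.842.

Cohen's d = |M₁ − M₂| / SD_pooled = |66.2 − 77.6| / 17.6 = 11.4 / 17.6 = 0.648.
For two independent groups with equal n: n = 2·((z_{α/2} + z_β) / d)².
z_{α/2} + z_β = 1.960 + 0.842 = 2.802.
n = 2 × (2.802 / 0.648)² = 2 × 4.324² = 2 × 18.70 = 37.4.
Round up to the next whole participant.

n = 38 per group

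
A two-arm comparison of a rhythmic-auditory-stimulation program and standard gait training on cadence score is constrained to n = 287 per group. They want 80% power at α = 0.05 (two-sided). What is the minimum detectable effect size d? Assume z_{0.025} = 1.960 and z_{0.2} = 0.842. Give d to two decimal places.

For two independent groups of n = 287 each: d_min = (z_{α/2} + z_β)·√(2/n).
z-sum = 1.960 + 0.842 = 2.802.
d_min = 2.802 × √(2/287) = 2.802 × 0.0835 = 0.234.

d_min ≈ 0.23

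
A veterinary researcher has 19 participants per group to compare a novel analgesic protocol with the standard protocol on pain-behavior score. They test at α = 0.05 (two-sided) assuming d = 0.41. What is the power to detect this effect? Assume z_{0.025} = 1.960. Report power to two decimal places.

power ≈ 0.24

For two equal groups, power = Φ(d·√(n/2) − z_{α/2}).
d·√(n/2) = 0.41 × √(19/2) = 0.41 × 3.082 = 1.264.
z_β = 1.264 − 1.960 = -0.696.
Power = Φ(-0.696) = 0.243.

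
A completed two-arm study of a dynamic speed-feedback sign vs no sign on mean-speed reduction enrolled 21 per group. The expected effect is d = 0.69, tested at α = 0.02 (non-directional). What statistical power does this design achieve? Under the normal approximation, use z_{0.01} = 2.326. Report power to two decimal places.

For two equal groups, power = Φ(d·√(n/2) − z_{α/2}).
d·√(n/2) = 0.69 × √(21/2) = 0.69 × 3.240 = 2.236.
z_β = 2.236 − 2.326 = -0.090.
Power = Φ(-0.090) = 0.464.

power ≈ 0.46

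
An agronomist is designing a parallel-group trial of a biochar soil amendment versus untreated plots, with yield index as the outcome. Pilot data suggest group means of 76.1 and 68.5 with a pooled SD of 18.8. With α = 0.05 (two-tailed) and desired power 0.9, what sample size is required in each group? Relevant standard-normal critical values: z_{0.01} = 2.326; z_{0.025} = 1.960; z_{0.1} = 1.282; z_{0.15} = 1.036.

Cohen's d = |M₁ − M₂| / SD_pooled = |76.1 − 68.5| / 18.8 = 7.6 / 18.8 = 0.404.
For two independent groups with equal n: n = 2·((z_{α/2} + z_β) / d)².
z_{α/2} + z_β = 1.960 + 1.282 = 3.242.
n = 2 × (3.242 / 0.404)² = 2 × 8.025² = 2 × 64.40 = 128.8.
Round up to the next whole participant.

n = 129 per group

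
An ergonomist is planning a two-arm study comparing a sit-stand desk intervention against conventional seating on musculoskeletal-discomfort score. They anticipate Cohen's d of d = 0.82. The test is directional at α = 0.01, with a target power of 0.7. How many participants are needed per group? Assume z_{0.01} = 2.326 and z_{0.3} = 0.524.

n = 25 per group

For two independent groups with equal n: n = 2·((z_{α} + z_β) / d)².
z_{α} + z_β = 2.326 + 0.524 = 2.850.
n = 2 × (2.850 / 0.82)² = 2 × 3.476² = 2 × 12.08 = 24.2.
Round up to the next whole participant.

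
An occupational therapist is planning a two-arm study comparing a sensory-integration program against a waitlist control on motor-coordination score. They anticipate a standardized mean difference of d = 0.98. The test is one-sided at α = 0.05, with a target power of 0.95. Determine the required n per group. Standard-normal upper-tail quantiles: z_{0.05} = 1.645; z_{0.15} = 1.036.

For two independent groups with equal n: n = 2·((z_{α} + z_β) / d)².
z_{α} + z_β = 1.645 + 1.645 = 3.290.
n = 2 × (3.290 / 0.98)² = 2 × 3.357² = 2 × 11.27 = 22.5.
Round up to the next whole participant.

n = 23 per group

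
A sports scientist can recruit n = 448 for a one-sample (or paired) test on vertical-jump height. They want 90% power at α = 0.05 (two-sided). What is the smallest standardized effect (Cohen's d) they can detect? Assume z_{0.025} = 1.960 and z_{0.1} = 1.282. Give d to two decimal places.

d_min ≈ 0.15

For a single sample (or paired design) of n = 448: d_min = (z_{α/2} + z_β)/√n.
z-sum = 1.960 + 1.282 = 3.242.
d_min = 3.242 / √448 = 3.242 / 21.166 = 0.153.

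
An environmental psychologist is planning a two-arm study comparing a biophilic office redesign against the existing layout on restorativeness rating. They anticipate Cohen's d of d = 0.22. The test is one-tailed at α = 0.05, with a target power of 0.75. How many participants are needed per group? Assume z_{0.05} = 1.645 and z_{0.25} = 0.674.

For two independent groups with equal n: n = 2·((z_{α} + z_β) / d)².
z_{α} + z_β = 1.645 + 0.674 = 2.319.
n = 2 × (2.319 / 0.22)² = 2 × 10.541² = 2 × 111.11 = 222.2.
Round up to the next whole participant.

n = 223 per group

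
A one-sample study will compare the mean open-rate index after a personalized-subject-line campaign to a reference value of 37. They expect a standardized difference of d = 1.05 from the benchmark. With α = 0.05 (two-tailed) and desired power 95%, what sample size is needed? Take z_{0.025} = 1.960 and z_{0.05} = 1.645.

For a one-sample test: n = ((z_{α/2} + z_β) / d)².
z_{α/2} + z_β = 1.960 + 1.645 = 3.605.
n = (3.605 / 1.05)² = 3.433² = 11.79.
Round up.

n = 12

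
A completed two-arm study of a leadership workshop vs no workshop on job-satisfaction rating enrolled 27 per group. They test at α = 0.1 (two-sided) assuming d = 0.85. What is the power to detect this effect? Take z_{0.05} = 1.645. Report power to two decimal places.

power ≈ 0.93

For two equal groups, power = Φ(d·√(n/2) − z_{α/2}).
d·√(n/2) = 0.85 × √(27/2) = 0.85 × 3.674 = 3.123.
z_β = 3.123 − 1.645 = 1.478.
Power = Φ(1.478) = 0.930.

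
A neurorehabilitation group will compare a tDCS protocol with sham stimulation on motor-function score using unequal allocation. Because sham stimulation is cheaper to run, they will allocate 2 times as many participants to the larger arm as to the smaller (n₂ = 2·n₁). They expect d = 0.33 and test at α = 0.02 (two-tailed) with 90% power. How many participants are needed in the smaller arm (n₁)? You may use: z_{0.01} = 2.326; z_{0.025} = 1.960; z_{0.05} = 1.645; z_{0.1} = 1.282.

With allocation ratio k = n₂/n₁ = 2, Var(x̄₁−x̄₂) = σ²(1/n₁ + 1/(k·n₁)) = σ²·(k+1)/(k·n₁).
So n₁ = (1 + 1/k)·((z_{α/2} + z_β)/d)² = 1.500 × (3.608/0.33)².
n₁ = 1.500 × 119.54 = 179.3.
Round up: n₁ = 180, giving n₂ = 2 × 180 = 360.

n₁ = 180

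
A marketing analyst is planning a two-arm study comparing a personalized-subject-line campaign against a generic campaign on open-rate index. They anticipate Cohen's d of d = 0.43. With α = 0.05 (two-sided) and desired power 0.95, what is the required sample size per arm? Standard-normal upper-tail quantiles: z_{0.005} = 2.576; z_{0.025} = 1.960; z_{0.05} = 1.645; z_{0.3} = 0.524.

n = 141 per group

For two independent groups with equal n: n = 2·((z_{α/2} + z_β) / d)².
z_{α/2} + z_β = 1.960 + 1.645 = 3.605.
n = 2 × (3.605 / 0.43)² = 2 × 8.384² = 2 × 70.29 = 140.6.
Round up to the next whole participant.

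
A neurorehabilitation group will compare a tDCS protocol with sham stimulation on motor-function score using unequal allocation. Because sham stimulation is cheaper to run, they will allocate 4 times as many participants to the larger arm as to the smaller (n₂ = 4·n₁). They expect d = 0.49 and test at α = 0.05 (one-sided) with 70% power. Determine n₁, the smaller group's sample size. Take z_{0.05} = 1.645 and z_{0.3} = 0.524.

With allocation ratio k = n₂/n₁ = 4, Var(x̄₁−x̄₂) = σ²(1/n₁ + 1/(k·n₁)) = σ²·(k+1)/(k·n₁).
So n₁ = (1 + 1/k)·((z_{α} + z_β)/d)² = 1.250 × (2.169/0.49)².
n₁ = 1.250 × 19.59 = 24.5.
Round up: n₁ = 25, giving n₂ = 4 × 25 = 100.

n₁ = 25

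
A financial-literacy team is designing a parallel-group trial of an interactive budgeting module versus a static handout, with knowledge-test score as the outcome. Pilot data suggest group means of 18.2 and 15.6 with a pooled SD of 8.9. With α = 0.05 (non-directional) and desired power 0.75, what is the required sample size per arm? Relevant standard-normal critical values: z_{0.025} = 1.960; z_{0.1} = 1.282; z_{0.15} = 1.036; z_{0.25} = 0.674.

Cohen's d = |M₁ − M₂| / SD_pooled = |18.2 − 15.6| / 8.9 = 2.6 / 8.9 = 0.292.
For two independent groups with equal n: n = 2·((z_{α/2} + z_β) / d)².
z_{α/2} + z_β = 1.960 + 0.674 = 2.634.
n = 2 × (2.634 / 0.292)² = 2 × 9.021² = 2 × 81.37 = 162.7.
Round up to the next whole participant.

n = 163 per group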